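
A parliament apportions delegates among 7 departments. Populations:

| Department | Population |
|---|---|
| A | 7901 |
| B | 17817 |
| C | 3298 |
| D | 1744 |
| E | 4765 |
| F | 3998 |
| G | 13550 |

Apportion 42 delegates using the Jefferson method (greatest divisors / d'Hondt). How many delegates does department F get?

3

Standard divisor 53073/42 ≈ 1263.643; standard quotas: A 6.253, B 14.100, C 2.610, D 1.380, E 3.771, F 3.164, G 10.723.
Rounding down gives 6, 14, 2, 1, 3, 3, 10 = 39 seats, so the divisor must be adjusted.
With modified divisor 1160: modified quotas A 6.811, B 15.359, C 2.843, D 1.503, E 4.108, F 3.447, G 11.681.
Rounding down: A 6, B 15, C 2, D 1, E 4, F 3, G 11 (total 42).
F receives 3.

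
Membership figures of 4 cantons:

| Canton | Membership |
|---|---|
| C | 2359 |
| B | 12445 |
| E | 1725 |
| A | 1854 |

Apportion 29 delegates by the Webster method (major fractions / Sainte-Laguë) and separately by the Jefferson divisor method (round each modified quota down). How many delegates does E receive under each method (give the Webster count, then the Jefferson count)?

Webster: C 4, B 19, E 3, A 3.
Jefferson: C 3, B 21, E 2, A 3.
E gets 3 under Webster and 2 under Jefferson.

3 and 2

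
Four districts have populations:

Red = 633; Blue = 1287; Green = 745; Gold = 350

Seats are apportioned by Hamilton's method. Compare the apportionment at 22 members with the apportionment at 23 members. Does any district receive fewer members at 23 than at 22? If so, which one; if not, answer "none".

At 22 seats: Red 5, Blue 9, Green 5, Gold 3.
At 23 seats: Red 5, Blue 10, Green 6, Gold 2.
Gold drops from 3 to 2.

Gold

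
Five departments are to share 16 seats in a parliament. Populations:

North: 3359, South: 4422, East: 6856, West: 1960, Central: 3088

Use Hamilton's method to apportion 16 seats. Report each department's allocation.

North=3; South=4; East=5; West=2; Central=2

The standard divisor is 19685/16 ≈ 1230.312.
Standard quotas: North 2.7302, South 3.5942, East 5.5726, West 1.5931, Central 2.5099.
Lower quotas: North 2, South 3, East 5, West 1, Central 2 (sum 13, leaving 3 seats).
Remainders in descending order: North 0.7302, South 0.5942, West 0.5931, East 0.5726, Central 0.5099.
The surplus seats go to North, South, West.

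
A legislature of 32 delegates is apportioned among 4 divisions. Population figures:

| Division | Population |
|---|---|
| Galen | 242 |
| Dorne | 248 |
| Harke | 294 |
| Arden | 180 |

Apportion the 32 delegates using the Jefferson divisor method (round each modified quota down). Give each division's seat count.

Galen 8, Dorne 8, Harke 10, Arden 6

Standard divisor 964/32 ≈ 30.125; standard quotas: Galen 8.033, Dorne 8.232, Harke 9.759, Arden 5.975.
Rounding down gives 8, 8, 9, 5 = 30 seats, so the divisor must be adjusted.
With modified divisor 28: modified quotas Galen 8.643, Dorne 8.857, Harke 10.500, Arden 6.429.
Rounding down: Galen 8, Dorne 8, Harke 10, Arden 6 (total 32).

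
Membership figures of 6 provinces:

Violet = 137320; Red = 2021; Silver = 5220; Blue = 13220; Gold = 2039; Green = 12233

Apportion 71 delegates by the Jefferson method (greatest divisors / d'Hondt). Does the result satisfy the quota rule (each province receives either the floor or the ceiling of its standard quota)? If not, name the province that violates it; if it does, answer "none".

Violet

Standard quotas: Violet 56.667, Red 0.834, Silver 2.154, Blue 5.455, Gold 0.841, Green 5.048.
Jefferson allocation: Violet 59, Red 0, Silver 2, Blue 5, Gold 0, Green 5.
Violet has quota 56.667 (lower 56, upper 57) but receives 59 — outside the quota interval.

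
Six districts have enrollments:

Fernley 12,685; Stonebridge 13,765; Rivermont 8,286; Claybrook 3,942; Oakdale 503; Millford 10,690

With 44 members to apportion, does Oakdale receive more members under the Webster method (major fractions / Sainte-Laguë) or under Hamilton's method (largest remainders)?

Webster: Fernley 11, Stonebridge 12, Rivermont 7, Claybrook 4, Oakdale 0, Millford 10.
Hamilton: Fernley 11, Stonebridge 12, Rivermont 7, Claybrook 4, Oakdale 1, Millford 9.
Oakdale gets 0 under Webster and 1 under Hamilton.

Hamilton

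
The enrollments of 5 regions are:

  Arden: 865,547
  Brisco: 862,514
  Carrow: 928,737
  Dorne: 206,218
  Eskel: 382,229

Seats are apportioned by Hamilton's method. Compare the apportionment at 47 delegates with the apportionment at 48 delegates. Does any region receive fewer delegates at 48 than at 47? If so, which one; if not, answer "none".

At 47 seats: Arden 13, Brisco 12, Carrow 13, Dorne 3, Eskel 6.
At 48 seats: Arden 13, Brisco 13, Carrow 14, Dorne 3, Eskel 5.
Eskel drops from 6 to 5.

Eskel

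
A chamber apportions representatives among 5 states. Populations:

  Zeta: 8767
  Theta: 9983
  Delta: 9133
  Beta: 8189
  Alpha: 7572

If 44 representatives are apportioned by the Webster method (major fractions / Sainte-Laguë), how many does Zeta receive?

Standard divisor 43644/44 ≈ 991.909; standard quotas: Zeta 8.839, Theta 10.064, Delta 9.207, Beta 8.256, Alpha 7.634.
Rounding to the nearest integer gives Zeta 9, Theta 10, Delta 9, Beta 8, Alpha 8 — total 44, matching the house size, so no adjustment is needed.
Zeta receives 9.

9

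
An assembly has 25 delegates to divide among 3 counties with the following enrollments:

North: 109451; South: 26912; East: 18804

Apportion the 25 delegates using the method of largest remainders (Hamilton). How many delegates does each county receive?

Standard divisor: 155167 ÷ 25 ≈ 6206.68.
Standard quotas: North 17.6344, South 4.3360, East 3.0296.
Lower quotas: North 17, South 4, East 3 (sum 24, leaving 1 seat).
Remainders in descending order: North 0.6344, South 0.3360, East 0.0296.
The surplus seat goes to North.

North=18; South=4; East=3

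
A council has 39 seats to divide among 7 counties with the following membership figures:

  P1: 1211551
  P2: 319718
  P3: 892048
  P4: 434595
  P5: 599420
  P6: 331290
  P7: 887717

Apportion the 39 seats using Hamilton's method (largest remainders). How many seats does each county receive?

P1=10; P2=3; P3=7; P4=4; P5=5; P6=3; P7=7

The standard divisor is 4676339/39 ≈ 119906.128.
Standard quotas: P1 10.1042, P2 2.6664, P3 7.4396, P4 3.6245, P5 4.9991, P6 2.7629, P7 7.4034.
Lower quotas: P1 10, P2 2, P3 7, P4 3, P5 4, P6 2, P7 7 (sum 35, leaving 4 seats).
Remainders in descending order: P5 0.9991, P6 0.7629, P2 0.6664, P4 0.6245, P3 0.4396, P7 0.4034, P1 0.1042.
Largest remainders: P5, P6, P2, P4 receive the extra seats.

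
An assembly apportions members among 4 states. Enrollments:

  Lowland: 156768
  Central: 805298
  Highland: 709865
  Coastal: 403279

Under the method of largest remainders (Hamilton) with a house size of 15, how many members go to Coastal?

3

The standard divisor is 2075210/15 ≈ 138347.333.
Standard quotas: Lowland 1.1331, Central 5.8208, Highland 5.1310, Coastal 2.9150.
Lower quotas: Lowland 1, Central 5, Highland 5, Coastal 2 (sum 13, leaving 2 seats).
Remainders in descending order: Coastal 0.9150, Central 0.8208, Lowland 0.1331, Highland 0.1310.
Largest remainders: Coastal, Central receive the extra seats.
Coastal receives 3.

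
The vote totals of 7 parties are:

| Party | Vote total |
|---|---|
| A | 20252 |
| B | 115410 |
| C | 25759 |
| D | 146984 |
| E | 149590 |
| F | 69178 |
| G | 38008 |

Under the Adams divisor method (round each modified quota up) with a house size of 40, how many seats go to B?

8

Standard divisor 565181/40 ≈ 14129.525; standard quotas: A 1.433, B 8.168, C 1.823, D 10.403, E 10.587, F 4.896, G 2.690.
Rounding up gives 2, 9, 2, 11, 11, 5, 3 = 43 seats, so the divisor must be adjusted.
With modified divisor 15600: modified quotas A 1.298, B 7.398, C 1.651, D 9.422, E 9.589, F 4.434, G 2.436.
Rounding up: A 2, B 8, C 2, D 10, E 10, F 5, G 3 (total 40).
B receives 8.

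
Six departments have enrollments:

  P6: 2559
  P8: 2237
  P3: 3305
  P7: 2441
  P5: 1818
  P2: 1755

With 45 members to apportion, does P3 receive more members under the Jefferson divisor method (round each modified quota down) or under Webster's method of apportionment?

Jefferson: P6 8, P8 7, P3 11, P7 8, P5 6, P2 5.
Webster: P6 8, P8 7, P3 10, P7 8, P5 6, P2 6.
P3 gets 11 under Jefferson and 10 under Webster.

Jefferson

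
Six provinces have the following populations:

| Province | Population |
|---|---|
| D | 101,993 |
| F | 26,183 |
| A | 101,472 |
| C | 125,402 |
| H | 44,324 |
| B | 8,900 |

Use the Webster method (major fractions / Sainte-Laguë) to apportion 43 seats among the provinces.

D: 11, F: 3, A: 10, C: 13, H: 5, B: 1

Standard divisor 408274/43 ≈ 9494.744; standard quotas: D 10.742, F 2.758, A 10.687, C 13.208, H 4.668, B 0.937.
Rounding to the nearest integer gives 11, 3, 11, 13, 5, 1 = 44 seats, so the divisor must be adjusted.
With modified divisor 9690: modified quotas D 10.526, F 2.702, A 10.472, C 12.941, H 4.574, B 0.918.
Rounding to the nearest integer: D 11, F 3, A 10, C 13, H 5, B 1 (total 43).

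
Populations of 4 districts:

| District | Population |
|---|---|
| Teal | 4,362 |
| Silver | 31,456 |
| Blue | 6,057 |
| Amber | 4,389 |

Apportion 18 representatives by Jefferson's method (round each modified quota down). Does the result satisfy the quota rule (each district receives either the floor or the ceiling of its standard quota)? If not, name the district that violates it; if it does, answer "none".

Silver

Standard quotas: Teal 1.697, Silver 12.239, Blue 2.357, Amber 1.708.
Jefferson allocation: Teal 1, Silver 14, Blue 2, Amber 1.
Silver has quota 12.239 (lower 12, upper 13) but receives 14 — outside the quota interval.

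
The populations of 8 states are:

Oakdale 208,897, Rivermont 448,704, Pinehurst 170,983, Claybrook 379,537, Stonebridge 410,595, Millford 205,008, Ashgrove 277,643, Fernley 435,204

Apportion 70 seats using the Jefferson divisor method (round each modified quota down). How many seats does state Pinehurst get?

4

Standard divisor 2536571/70 ≈ 36236.729; standard quotas: Oakdale 5.765, Rivermont 12.383, Pinehurst 4.718, Claybrook 10.474, Stonebridge 11.331, Millford 5.657, Ashgrove 7.662, Fernley 12.010.
Rounding down gives 5, 12, 4, 10, 11, 5, 7, 12 = 66 seats, so the divisor must be adjusted.
With modified divisor 34400: modified quotas Oakdale 6.073, Rivermont 13.044, Pinehurst 4.970, Claybrook 11.033, Stonebridge 11.936, Millford 5.960, Ashgrove 8.071, Fernley 12.651.
Rounding down: Oakdale 6, Rivermont 13, Pinehurst 4, Claybrook 11, Stonebridge 11, Millford 5, Ashgrove 8, Fernley 12 (total 70).
Pinehurst receives 4.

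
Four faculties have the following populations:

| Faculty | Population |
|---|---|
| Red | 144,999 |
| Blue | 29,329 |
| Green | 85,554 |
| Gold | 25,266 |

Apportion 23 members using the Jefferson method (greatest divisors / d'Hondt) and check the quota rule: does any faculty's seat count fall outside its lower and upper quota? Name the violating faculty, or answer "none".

none

Standard quotas: Red 11.696, Blue 2.366, Green 6.901, Gold 2.038.
Jefferson allocation: Red 12, Blue 2, Green 7, Gold 2.
Every allocation lies between the lower and upper quota.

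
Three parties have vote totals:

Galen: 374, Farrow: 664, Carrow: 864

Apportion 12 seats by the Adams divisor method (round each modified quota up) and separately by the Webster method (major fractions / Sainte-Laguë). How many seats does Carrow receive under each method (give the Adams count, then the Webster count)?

5 and 6

Adams: Galen 3, Farrow 4, Carrow 5.
Webster: Galen 2, Farrow 4, Carrow 6.
Carrow gets 5 under Adams and 6 under Webster.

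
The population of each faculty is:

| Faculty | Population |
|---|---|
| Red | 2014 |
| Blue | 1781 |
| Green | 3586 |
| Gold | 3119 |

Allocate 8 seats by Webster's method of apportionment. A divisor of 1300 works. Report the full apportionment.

Red=2, Blue=1, Green=3, Gold=2

With modified divisor 1300: modified quotas Red 1.549, Blue 1.370, Green 2.758, Gold 2.399.
Rounding to the nearest integer: Red 2, Blue 1, Green 3, Gold 2 (total 8).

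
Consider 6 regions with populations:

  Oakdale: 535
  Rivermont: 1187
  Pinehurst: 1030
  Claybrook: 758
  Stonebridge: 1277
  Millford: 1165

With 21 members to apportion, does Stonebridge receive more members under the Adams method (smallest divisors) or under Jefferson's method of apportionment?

Adams: Oakdale 2, Rivermont 4, Pinehurst 4, Claybrook 3, Stonebridge 4, Millford 4.
Jefferson: Oakdale 2, Rivermont 4, Pinehurst 4, Claybrook 2, Stonebridge 5, Millford 4.
Stonebridge gets 4 under Adams and 5 under Jefferson.

Jefferson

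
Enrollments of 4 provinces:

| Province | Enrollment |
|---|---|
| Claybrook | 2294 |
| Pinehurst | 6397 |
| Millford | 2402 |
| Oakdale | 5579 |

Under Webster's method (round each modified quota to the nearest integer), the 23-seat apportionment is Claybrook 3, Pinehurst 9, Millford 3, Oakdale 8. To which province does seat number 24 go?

Millford

Priority for the next seat is population ÷ (current seats + 0.5).
Priorities: Claybrook 655.429, Pinehurst 673.368, Millford 686.286, Oakdale 656.353.
Highest priority: Millford.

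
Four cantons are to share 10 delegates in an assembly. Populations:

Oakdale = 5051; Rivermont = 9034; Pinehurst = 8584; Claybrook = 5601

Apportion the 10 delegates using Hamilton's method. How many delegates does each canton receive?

Oakdale: 2, Rivermont: 3, Pinehurst: 3, Claybrook: 2

Standard divisor: 28270 ÷ 10 = 2827.
Standard quotas: Oakdale 1.7867, Rivermont 3.1956, Pinehurst 3.0364, Claybrook 1.9813.
Lower quotas: Oakdale 1, Rivermont 3, Pinehurst 3, Claybrook 1 (sum 8, leaving 2 seats).
Remainders in descending order: Claybrook 0.9813, Oakdale 0.7867, Rivermont 0.1956, Pinehurst 0.0364.
Largest remainders: Claybrook, Oakdale receive the extra seats.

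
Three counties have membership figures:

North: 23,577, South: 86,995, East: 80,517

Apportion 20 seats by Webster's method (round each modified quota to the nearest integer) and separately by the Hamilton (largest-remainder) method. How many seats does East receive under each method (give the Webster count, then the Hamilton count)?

Webster: North 2, South 9, East 9.
Hamilton: North 3, South 9, East 8.
East gets 9 under Webster and 8 under Hamilton.

9 and 8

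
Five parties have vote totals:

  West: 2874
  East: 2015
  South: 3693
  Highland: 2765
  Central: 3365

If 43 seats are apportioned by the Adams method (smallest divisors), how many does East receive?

Standard divisor 14712/43 ≈ 342.14; standard quotas: West 8.400, East 5.889, South 10.794, Highland 8.081, Central 9.835.
Rounding up gives 9, 6, 11, 9, 10 = 45 seats, so the divisor must be adjusted.
With modified divisor 364: modified quotas West 7.896, East 5.536, South 10.146, Highland 7.596, Central 9.245.
Rounding up: West 8, East 6, South 11, Highland 8, Central 10 (total 43).
East receives 6.

6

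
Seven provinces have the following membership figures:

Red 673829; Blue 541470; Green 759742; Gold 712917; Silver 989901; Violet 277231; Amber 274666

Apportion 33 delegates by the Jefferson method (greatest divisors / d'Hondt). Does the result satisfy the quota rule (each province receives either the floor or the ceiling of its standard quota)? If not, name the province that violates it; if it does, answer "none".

Standard quotas: Red 5.257, Blue 4.224, Green 5.927, Gold 5.562, Silver 7.723, Violet 2.163, Amber 2.143.
Jefferson allocation: Red 5, Blue 4, Green 6, Gold 6, Silver 8, Violet 2, Amber 2.
Every allocation lies between the lower and upper quota.

none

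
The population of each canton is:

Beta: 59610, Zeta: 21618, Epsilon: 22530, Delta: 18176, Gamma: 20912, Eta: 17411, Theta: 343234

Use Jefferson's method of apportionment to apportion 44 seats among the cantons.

Beta 5, Zeta 2, Epsilon 2, Delta 1, Gamma 1, Eta 1, Theta 32

Standard divisor 503491/44 ≈ 11442.977; standard quotas: Beta 5.209, Zeta 1.889, Epsilon 1.969, Delta 1.588, Gamma 1.827, Eta 1.522, Theta 29.995.
Rounding down gives 5, 1, 1, 1, 1, 1, 29 = 39 seats, so the divisor must be adjusted.
With modified divisor 10600: modified quotas Beta 5.624, Zeta 2.039, Epsilon 2.125, Delta 1.715, Gamma 1.973, Eta 1.643, Theta 32.381.
Rounding down: Beta 5, Zeta 2, Epsilon 2, Delta 1, Gamma 1, Eta 1, Theta 32 (total 44).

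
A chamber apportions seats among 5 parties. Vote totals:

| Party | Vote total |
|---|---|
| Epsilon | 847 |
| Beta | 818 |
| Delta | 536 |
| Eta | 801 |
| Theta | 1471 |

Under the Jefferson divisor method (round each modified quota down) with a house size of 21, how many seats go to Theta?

Standard divisor 4473/21 ≈ 213; standard quotas: Epsilon 3.977, Beta 3.840, Delta 2.516, Eta 3.761, Theta 6.906.
Rounding down gives 3, 3, 2, 3, 6 = 17 seats, so the divisor must be adjusted.
With modified divisor 190: modified quotas Epsilon 4.458, Beta 4.305, Delta 2.821, Eta 4.216, Theta 7.742.
Rounding down: Epsilon 4, Beta 4, Delta 2, Eta 4, Theta 7 (total 21).
Theta receives 7.

7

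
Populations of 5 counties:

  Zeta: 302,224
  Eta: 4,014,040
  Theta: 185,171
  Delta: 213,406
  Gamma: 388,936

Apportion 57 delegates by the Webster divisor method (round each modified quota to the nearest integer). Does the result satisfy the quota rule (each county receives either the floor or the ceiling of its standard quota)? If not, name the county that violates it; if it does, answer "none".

Eta

Standard quotas: Zeta 3.375, Eta 44.830, Theta 2.068, Delta 2.383, Gamma 4.344.
Webster allocation: Zeta 3, Eta 46, Theta 2, Delta 2, Gamma 4.
Eta has quota 44.830 (lower 44, upper 45) but receives 46 — outside the quota interval.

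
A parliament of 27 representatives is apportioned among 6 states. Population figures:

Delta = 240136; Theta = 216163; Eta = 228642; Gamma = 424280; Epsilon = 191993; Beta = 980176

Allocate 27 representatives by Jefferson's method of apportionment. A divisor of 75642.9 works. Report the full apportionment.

Delta: 3; Theta: 2; Eta: 3; Gamma: 5; Epsilon: 2; Beta: 12

With modified divisor 75642.9: modified quotas Delta 3.175, Theta 2.858, Eta 3.023, Gamma 5.609, Epsilon 2.538, Beta 12.958.
Rounding down: Delta 3, Theta 2, Eta 3, Gamma 5, Epsilon 2, Beta 12 (total 27).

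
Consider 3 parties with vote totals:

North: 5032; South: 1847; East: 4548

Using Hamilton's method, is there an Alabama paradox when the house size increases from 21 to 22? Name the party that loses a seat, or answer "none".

South

At 21 seats: North 9, South 4, East 8.
At 22 seats: North 10, South 3, East 9.
South drops from 4 to 3.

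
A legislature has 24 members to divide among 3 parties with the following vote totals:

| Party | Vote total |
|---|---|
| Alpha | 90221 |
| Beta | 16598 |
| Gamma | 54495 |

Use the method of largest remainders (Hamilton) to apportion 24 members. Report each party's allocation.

Alpha 13, Beta 3, Gamma 8

Total 161314; standard divisor 161314/24 ≈ 6721.417.
Standard quotas: Alpha 13.4229, Beta 2.4694, Gamma 8.1077.
Lower quotas: Alpha 13, Beta 2, Gamma 8 (sum 23, leaving 1 seat).
Remainders in descending order: Beta 0.4694, Alpha 0.4229, Gamma 0.1077.
The surplus seat goes to Beta.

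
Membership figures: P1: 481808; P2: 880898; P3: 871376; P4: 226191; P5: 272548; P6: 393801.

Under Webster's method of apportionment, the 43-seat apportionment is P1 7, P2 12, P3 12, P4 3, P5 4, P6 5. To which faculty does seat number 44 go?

P6

Priority for the next seat is population ÷ (current seats + 0.5).
Priorities: P1 64241.067, P2 70471.840, P3 69710.080, P4 64626.000, P5 60566.222, P6 71600.182.
Highest priority: P6.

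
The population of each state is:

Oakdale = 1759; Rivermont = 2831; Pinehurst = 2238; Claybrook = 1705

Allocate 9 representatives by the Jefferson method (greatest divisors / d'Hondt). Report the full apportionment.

Standard divisor 8533/9 ≈ 948.111; standard quotas: Oakdale 1.855, Rivermont 2.986, Pinehurst 2.360, Claybrook 1.798.
Rounding down gives 1, 2, 2, 1 = 6 seats, so the divisor must be adjusted.
With modified divisor 800: modified quotas Oakdale 2.199, Rivermont 3.539, Pinehurst 2.797, Claybrook 2.131.
Rounding down: Oakdale 2, Rivermont 3, Pinehurst 2, Claybrook 2 (total 9).

Oakdale=2, Rivermont=3, Pinehurst=2, Claybrook=2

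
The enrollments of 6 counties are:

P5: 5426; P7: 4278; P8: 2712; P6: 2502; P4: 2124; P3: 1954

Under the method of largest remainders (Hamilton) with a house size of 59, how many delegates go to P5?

17

The standard divisor is 18996/59 ≈ 321.966.
Standard quotas: P5 16.8527, P7 13.2871, P8 8.4232, P6 7.7710, P4 6.5970, P3 6.0690.
Lower quotas: P5 16, P7 13, P8 8, P6 7, P4 6, P3 6 (sum 56, leaving 3 seats).
Remainders in descending order: P5 0.8527, P6 0.7710, P4 0.5970, P8 0.4232, P7 0.2871, P3 0.0690.
Largest remainders: P5, P6, P4 receive the extra seats.
P5 receives 17.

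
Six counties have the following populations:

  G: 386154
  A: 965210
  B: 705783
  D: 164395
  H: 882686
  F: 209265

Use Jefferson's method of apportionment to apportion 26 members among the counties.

G=3, A=8, B=6, D=1, H=7, F=1

Standard divisor 3313493/26 ≈ 127442.038; standard quotas: G 3.030, A 7.574, B 5.538, D 1.290, H 6.926, F 1.642.
Rounding down gives 3, 7, 5, 1, 6, 1 = 23 seats, so the divisor must be adjusted.
With modified divisor 114000: modified quotas G 3.387, A 8.467, B 6.191, D 1.442, H 7.743, F 1.836.
Rounding down: G 3, A 8, B 6, D 1, H 7, F 1 (total 26).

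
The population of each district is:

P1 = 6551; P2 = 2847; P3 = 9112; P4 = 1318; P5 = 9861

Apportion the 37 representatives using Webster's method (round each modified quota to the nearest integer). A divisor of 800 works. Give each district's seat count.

P1 8, P2 4, P3 11, P4 2, P5 12

With modified divisor 800: modified quotas P1 8.189, P2 3.559, P3 11.390, P4 1.647, P5 12.326.
Rounding to the nearest integer: P1 8, P2 4, P3 11, P4 2, P5 12 (total 37).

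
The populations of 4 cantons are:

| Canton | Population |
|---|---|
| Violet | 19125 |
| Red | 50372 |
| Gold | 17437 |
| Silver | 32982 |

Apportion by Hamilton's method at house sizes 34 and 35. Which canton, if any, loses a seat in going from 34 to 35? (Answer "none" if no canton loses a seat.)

At 34 seats: Violet 6, Red 14, Gold 5, Silver 9.
At 35 seats: Violet 5, Red 15, Gold 5, Silver 10.
Violet drops from 6 to 5.

Violet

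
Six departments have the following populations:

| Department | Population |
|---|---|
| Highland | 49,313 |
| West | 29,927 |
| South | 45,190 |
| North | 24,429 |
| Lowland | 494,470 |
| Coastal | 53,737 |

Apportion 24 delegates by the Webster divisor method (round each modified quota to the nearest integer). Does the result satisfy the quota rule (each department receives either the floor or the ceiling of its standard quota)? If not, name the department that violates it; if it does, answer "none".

Lowland

Standard quotas: Highland 1.698, West 1.030, South 1.556, North 0.841, Lowland 17.025, Coastal 1.850.
Webster allocation: Highland 2, West 1, South 2, North 1, Lowland 16, Coastal 2.
Lowland has quota 17.025 (lower 17, upper 18) but receives 16 — outside the quota interval.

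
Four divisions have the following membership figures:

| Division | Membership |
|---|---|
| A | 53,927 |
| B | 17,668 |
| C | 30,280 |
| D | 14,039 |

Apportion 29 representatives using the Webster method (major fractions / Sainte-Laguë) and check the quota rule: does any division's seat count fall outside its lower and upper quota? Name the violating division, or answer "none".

Standard quotas: A 13.492, B 4.420, C 7.576, D 3.512.
Webster allocation: A 13, B 4, C 8, D 4.
Every allocation lies between the lower and upper quota.

none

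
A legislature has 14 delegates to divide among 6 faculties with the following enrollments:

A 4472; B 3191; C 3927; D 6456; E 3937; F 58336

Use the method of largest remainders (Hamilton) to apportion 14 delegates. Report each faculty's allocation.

A: 1, B: 0, C: 1, D: 1, E: 1, F: 10

Total 80319; standard divisor 80319/14 ≈ 5737.071.
Standard quotas: A 0.7795, B 0.5562, C 0.6845, D 1.1253, E 0.6862, F 10.1683.
Lower quotas: A 0, B 0, C 0, D 1, E 0, F 10 (sum 11, leaving 3 seats).
Remainders in descending order: A 0.7795, E 0.6862, C 0.6845, B 0.5562, F 0.1683, D 0.1253.
Largest remainders: A, E, C receive the extra seats.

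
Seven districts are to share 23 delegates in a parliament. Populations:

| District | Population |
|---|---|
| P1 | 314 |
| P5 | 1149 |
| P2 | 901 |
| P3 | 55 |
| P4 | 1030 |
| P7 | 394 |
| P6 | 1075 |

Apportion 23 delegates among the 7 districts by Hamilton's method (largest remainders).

P1: 2, P5: 5, P2: 4, P3: 0, P4: 5, P7: 2, P6: 5

Total 4918; standard divisor 4918/23 ≈ 213.826.
Standard quotas: P1 1.468, P5 5.374, P2 4.214, P3 0.257, P4 4.817, P7 1.843, P6 5.027.
Lower quotas: P1 1, P5 5, P2 4, P3 0, P4 4, P7 1, P6 5 (sum 20, leaving 3 seats).
Remainders in descending order: P7 0.843, P4 0.817, P1 0.468, P5 0.374, P3 0.257, P2 0.214, P6 0.027.
The surplus seats go to P7, P4, P1.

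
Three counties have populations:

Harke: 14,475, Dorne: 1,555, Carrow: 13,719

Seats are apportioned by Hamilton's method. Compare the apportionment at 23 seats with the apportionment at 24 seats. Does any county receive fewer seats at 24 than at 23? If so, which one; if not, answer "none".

none

At 23 seats: Harke 11, Dorne 1, Carrow 11.
At 24 seats: Harke 12, Dorne 1, Carrow 11.
No county's allocation decreased.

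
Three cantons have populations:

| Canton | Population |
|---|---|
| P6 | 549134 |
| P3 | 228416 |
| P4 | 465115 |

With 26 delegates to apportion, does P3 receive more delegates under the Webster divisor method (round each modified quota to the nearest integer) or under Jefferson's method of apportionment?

Webster: P6 11, P3 5, P4 10.
Jefferson: P6 12, P3 4, P4 10.
P3 gets 5 under Webster and 4 under Jefferson.

Webster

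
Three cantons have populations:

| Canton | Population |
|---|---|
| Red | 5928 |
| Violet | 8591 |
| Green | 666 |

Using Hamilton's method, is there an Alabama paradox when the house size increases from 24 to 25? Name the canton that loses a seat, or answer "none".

At 24 seats: Red 9, Violet 14, Green 1.
At 25 seats: Red 10, Violet 14, Green 1.
No canton's allocation decreased.

none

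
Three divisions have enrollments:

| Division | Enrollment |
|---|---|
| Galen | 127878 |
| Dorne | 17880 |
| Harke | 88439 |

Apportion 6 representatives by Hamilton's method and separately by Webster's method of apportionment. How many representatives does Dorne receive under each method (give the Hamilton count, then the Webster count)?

Hamilton: Galen 3, Dorne 1, Harke 2.
Webster: Galen 4, Dorne 0, Harke 2.
Dorne gets 1 under Hamilton and 0 under Webster.

1 and 0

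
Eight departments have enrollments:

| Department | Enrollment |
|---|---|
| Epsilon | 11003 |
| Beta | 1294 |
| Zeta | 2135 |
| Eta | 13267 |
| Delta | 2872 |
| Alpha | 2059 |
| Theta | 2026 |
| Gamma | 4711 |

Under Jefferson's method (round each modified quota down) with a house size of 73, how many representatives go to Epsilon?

Standard divisor 39367/73 ≈ 539.274; standard quotas: Epsilon 20.403, Beta 2.400, Zeta 3.959, Eta 24.602, Delta 5.326, Alpha 3.818, Theta 3.757, Gamma 8.736.
Rounding down gives 20, 2, 3, 24, 5, 3, 3, 8 = 68 seats, so the divisor must be adjusted.
With modified divisor 511.61: modified quotas Epsilon 21.507, Beta 2.529, Zeta 4.173, Eta 25.932, Delta 5.614, Alpha 4.025, Theta 3.960, Gamma 9.208.
Rounding down: Epsilon 21, Beta 2, Zeta 4, Eta 25, Delta 5, Alpha 4, Theta 3, Gamma 9 (total 73).
Epsilon receives 21.

21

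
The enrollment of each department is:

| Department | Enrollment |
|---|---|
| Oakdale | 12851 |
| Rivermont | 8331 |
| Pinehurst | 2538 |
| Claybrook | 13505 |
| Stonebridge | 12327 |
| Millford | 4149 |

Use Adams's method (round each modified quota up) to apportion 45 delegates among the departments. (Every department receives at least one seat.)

Standard divisor 53701/45 ≈ 1193.356; standard quotas: Oakdale 10.769, Rivermont 6.981, Pinehurst 2.127, Claybrook 11.317, Stonebridge 10.330, Millford 3.477.
Rounding up gives 11, 7, 3, 12, 11, 4 = 48 seats, so the divisor must be adjusted.
With modified divisor 1281.88: modified quotas Oakdale 10.025, Rivermont 6.499, Pinehurst 1.980, Claybrook 10.535, Stonebridge 9.616, Millford 3.237.
Rounding up: Oakdale 11, Rivermont 7, Pinehurst 2, Claybrook 11, Stonebridge 10, Millford 4 (total 45).

Oakdale=11, Rivermont=7, Pinehurst=2, Claybrook=11, Stonebridge=10, Millford=4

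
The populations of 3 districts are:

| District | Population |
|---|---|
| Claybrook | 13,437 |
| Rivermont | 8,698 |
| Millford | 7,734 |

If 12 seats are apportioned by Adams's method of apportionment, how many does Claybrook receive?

5

Standard divisor 29869/12 ≈ 2489.083; standard quotas: Claybrook 5.398, Rivermont 3.494, Millford 3.107.
Rounding up gives 6, 4, 4 = 14 seats, so the divisor must be adjusted.
With modified divisor 2800: modified quotas Claybrook 4.799, Rivermont 3.106, Millford 2.762.
Rounding up: Claybrook 5, Rivermont 4, Millford 3 (total 12).
Claybrook receives 5.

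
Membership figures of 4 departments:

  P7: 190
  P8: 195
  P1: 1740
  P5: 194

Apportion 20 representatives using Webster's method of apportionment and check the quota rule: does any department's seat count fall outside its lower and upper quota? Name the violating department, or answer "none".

P1

Standard quotas: P7 1.639, P8 1.682, P1 15.006, P5 1.673.
Webster allocation: P7 2, P8 2, P1 14, P5 2.
P1 has quota 15.006 (lower 15, upper 16) but receives 14 — outside the quota interval.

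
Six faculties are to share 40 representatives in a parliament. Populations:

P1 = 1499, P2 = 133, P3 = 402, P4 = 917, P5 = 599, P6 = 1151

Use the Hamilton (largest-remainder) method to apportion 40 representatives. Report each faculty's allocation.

P1: 13; P2: 1; P3: 3; P4: 8; P5: 5; P6: 10

The standard divisor is 4701/40 ≈ 117.525.
Standard quotas: P1 12.755, P2 1.132, P3 3.421, P4 7.803, P5 5.097, P6 9.794.
Lower quotas: P1 12, P2 1, P3 3, P4 7, P5 5, P6 9 (sum 37, leaving 3 seats).
Remainders in descending order: P4 0.803, P6 0.794, P1 0.755, P3 0.421, P2 0.132, P5 0.097.
Largest remainders: P4, P6, P1 receive the extra seats.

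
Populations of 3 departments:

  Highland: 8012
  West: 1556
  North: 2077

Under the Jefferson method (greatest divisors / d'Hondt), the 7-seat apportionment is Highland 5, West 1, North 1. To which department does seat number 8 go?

Priority for the next seat is population ÷ (current seats + 1).
Priorities: Highland 1335.333, West 778.000, North 1038.500.
Highest priority: Highland.

Highland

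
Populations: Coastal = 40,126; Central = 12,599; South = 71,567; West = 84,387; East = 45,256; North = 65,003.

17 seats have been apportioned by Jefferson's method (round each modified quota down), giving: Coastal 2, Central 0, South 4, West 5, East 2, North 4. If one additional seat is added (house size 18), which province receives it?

East

Priority for the next seat is population ÷ (current seats + 1).
Priorities: Coastal 13375.333, Central 12599.000, South 14313.400, West 14064.500, East 15085.333, North 13000.600.
Highest priority: East.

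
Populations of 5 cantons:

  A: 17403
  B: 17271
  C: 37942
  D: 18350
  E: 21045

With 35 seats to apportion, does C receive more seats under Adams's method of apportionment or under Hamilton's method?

Adams: A 6, B 5, C 11, D 6, E 7.
Hamilton: A 5, B 5, C 12, D 6, E 7.
C gets 11 under Adams and 12 under Hamilton.

Hamilton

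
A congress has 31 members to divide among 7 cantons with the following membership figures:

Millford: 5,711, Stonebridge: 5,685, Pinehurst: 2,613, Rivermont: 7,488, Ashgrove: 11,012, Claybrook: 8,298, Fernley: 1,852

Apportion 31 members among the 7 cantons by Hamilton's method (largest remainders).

Millford 4; Stonebridge 4; Pinehurst 2; Rivermont 6; Ashgrove 8; Claybrook 6; Fernley 1

Standard divisor: 42659 ÷ 31 ≈ 1376.097.
Standard quotas: Millford 4.1501, Stonebridge 4.1313, Pinehurst 1.8988, Rivermont 5.4415, Ashgrove 8.0023, Claybrook 6.0301, Fernley 1.3458.
Lower quotas: Millford 4, Stonebridge 4, Pinehurst 1, Rivermont 5, Ashgrove 8, Claybrook 6, Fernley 1 (sum 29, leaving 2 seats).
Remainders in descending order: Pinehurst 0.8988, Rivermont 0.4415, Fernley 0.3458, Millford 0.1501, Stonebridge 0.1313, Claybrook 0.0301, Ashgrove 0.0023.
The surplus seats go to Pinehurst, Rivermont.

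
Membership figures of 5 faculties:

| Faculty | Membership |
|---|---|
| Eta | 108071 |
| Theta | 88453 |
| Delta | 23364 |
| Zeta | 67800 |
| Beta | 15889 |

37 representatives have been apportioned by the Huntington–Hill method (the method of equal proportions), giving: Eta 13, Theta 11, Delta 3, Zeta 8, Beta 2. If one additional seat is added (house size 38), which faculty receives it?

Eta

Priority for the next seat is population ÷ (√(s·(s+1))).
Priorities: Eta 8010.755, Theta 7698.845, Delta 6744.606, Zeta 7990.307, Beta 6486.657.
Highest priority: Eta.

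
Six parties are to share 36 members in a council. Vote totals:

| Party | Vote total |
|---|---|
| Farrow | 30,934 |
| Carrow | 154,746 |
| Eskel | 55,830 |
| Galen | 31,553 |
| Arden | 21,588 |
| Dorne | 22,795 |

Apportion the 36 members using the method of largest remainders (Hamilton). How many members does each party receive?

Farrow 3, Carrow 18, Eskel 6, Galen 4, Arden 2, Dorne 3

Total 317446; standard divisor 317446/36 ≈ 8817.944.
Standard quotas: Farrow 3.5081, Carrow 17.5490, Eskel 6.3314, Galen 3.5783, Arden 2.4482, Dorne 2.5851.
Lower quotas: Farrow 3, Carrow 17, Eskel 6, Galen 3, Arden 2, Dorne 2 (sum 33, leaving 3 seats).
Remainders in descending order: Dorne 0.5851, Galen 0.5783, Carrow 0.5490, Farrow 0.5081, Arden 0.4482, Eskel 0.3314.
Largest remainders: Dorne, Galen, Carrow receive the extra seats.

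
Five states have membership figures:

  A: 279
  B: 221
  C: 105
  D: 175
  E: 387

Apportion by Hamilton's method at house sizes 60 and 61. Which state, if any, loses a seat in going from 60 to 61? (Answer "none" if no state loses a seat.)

At 60 seats: A 14, B 11, C 6, D 9, E 20.
At 61 seats: A 15, B 12, C 5, D 9, E 20.
C drops from 6 to 5.

C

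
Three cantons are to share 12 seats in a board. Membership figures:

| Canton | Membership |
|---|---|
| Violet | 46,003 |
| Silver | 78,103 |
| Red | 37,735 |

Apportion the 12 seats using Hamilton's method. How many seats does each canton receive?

The standard divisor is 161841/12 ≈ 13486.75.
Standard quotas: Violet 3.4110, Silver 5.7911, Red 2.7979.
Lower quotas: Violet 3, Silver 5, Red 2 (sum 10, leaving 2 seats).
Remainders in descending order: Red 0.7979, Silver 0.7911, Violet 0.4110.
Largest remainders: Red, Silver receive the extra seats.

Violet 3, Silver 6, Red 3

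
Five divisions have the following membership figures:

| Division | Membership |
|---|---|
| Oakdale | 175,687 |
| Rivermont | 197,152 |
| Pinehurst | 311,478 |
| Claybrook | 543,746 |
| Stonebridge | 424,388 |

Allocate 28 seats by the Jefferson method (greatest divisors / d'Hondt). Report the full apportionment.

Oakdale 3; Rivermont 3; Pinehurst 5; Claybrook 10; Stonebridge 7

Standard divisor 1652451/28 ≈ 59016.107; standard quotas: Oakdale 2.977, Rivermont 3.341, Pinehurst 5.278, Claybrook 9.214, Stonebridge 7.191.
Rounding down gives 2, 3, 5, 9, 7 = 26 seats, so the divisor must be adjusted.
With modified divisor 53700: modified quotas Oakdale 3.272, Rivermont 3.671, Pinehurst 5.800, Claybrook 10.126, Stonebridge 7.903.
Rounding down: Oakdale 3, Rivermont 3, Pinehurst 5, Claybrook 10, Stonebridge 7 (total 28).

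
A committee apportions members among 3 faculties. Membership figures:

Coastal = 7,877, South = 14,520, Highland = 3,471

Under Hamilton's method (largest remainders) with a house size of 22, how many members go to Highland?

Standard divisor: 25868 ÷ 22 ≈ 1175.818.
Standard quotas: Coastal 6.6992, South 12.3488, Highland 2.9520.
Lower quotas: Coastal 6, South 12, Highland 2 (sum 20, leaving 2 seats).
Remainders in descending order: Highland 0.9520, Coastal 0.6992, South 0.3488.
The surplus seats go to Highland, Coastal.
Highland receives 3.

3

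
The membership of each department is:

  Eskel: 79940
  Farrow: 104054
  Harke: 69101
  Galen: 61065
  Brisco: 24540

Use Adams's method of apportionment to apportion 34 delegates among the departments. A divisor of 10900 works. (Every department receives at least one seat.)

With modified divisor 10900: modified quotas Eskel 7.334, Farrow 9.546, Harke 6.340, Galen 5.602, Brisco 2.251.
Rounding up: Eskel 8, Farrow 10, Harke 7, Galen 6, Brisco 3 (total 34).

Eskel 8, Farrow 10, Harke 7, Galen 6, Brisco 3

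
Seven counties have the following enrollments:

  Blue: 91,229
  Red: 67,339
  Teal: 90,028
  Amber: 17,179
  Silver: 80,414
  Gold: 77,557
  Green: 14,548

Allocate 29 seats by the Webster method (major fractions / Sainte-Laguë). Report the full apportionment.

Standard divisor 438294/29 ≈ 15113.586; standard quotas: Blue 6.036, Red 4.456, Teal 5.957, Amber 1.137, Silver 5.321, Gold 5.132, Green 0.963.
Rounding to the nearest integer gives 6, 4, 6, 1, 5, 5, 1 = 28 seats, so the divisor must be adjusted.
With modified divisor 14800: modified quotas Blue 6.164, Red 4.550, Teal 6.083, Amber 1.161, Silver 5.433, Gold 5.240, Green 0.983.
Rounding to the nearest integer: Blue 6, Red 5, Teal 6, Amber 1, Silver 5, Gold 5, Green 1 (total 29).

Blue 6; Red 5; Teal 6; Amber 1; Silver 5; Gold 5; Green 1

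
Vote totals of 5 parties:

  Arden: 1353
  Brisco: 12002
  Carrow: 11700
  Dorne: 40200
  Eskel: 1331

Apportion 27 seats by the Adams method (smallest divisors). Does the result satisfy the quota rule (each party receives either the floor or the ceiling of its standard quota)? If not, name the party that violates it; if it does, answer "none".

Standard quotas: Arden 0.549, Brisco 4.867, Carrow 4.744, Dorne 16.301, Eskel 0.540.
Adams allocation: Arden 1, Brisco 5, Carrow 5, Dorne 15, Eskel 1.
Dorne has quota 16.301 (lower 16, upper 17) but receives 15 — outside the quota interval.

Dorne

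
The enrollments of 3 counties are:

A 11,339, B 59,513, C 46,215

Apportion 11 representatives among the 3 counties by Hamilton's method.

A: 1, B: 6, C: 4

The standard divisor is 117067/11 ≈ 10642.455.
Standard quotas: A 1.0654, B 5.5920, C 4.3425.
Lower quotas: A 1, B 5, C 4 (sum 10, leaving 1 seat).
Remainders in descending order: B 0.5920, C 0.3425, A 0.0654.
Largest remainder: B receives the extra seat.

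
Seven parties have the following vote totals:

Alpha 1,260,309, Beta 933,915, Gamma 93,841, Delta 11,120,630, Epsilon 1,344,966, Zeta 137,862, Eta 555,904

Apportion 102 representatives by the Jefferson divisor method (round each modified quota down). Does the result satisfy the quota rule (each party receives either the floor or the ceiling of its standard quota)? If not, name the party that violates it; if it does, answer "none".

Standard quotas: Alpha 8.322, Beta 6.167, Gamma 0.620, Delta 73.430, Epsilon 8.881, Zeta 0.910, Eta 3.671.
Jefferson allocation: Alpha 8, Beta 6, Gamma 0, Delta 76, Epsilon 9, Zeta 0, Eta 3.
Delta has quota 73.430 (lower 73, upper 74) but receives 76 — outside the quota interval.

Delta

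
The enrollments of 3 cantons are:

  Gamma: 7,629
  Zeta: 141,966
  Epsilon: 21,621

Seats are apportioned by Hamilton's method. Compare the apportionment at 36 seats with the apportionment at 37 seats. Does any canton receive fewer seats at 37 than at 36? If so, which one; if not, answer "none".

At 36 seats: Gamma 2, Zeta 30, Epsilon 4.
At 37 seats: Gamma 1, Zeta 31, Epsilon 5.
Gamma drops from 2 to 1.

Gamma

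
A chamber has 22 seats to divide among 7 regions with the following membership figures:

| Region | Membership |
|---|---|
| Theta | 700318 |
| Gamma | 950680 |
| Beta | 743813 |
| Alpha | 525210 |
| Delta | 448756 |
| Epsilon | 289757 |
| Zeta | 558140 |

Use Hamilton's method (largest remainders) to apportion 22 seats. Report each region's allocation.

Theta=4, Gamma=5, Beta=4, Alpha=3, Delta=2, Epsilon=1, Zeta=3

The standard divisor is 4216674/22 = 191667.
Standard quotas: Theta 3.6538, Gamma 4.9601, Beta 3.8808, Alpha 2.7402, Delta 2.3413, Epsilon 1.5118, Zeta 2.9120.
Lower quotas: Theta 3, Gamma 4, Beta 3, Alpha 2, Delta 2, Epsilon 1, Zeta 2 (sum 17, leaving 5 seats).
Remainders in descending order: Gamma 0.9601, Zeta 0.9120, Beta 0.8808, Alpha 0.7402, Theta 0.6538, Epsilon 0.5118, Delta 0.3413.
Largest remainders: Gamma, Zeta, Beta, Alpha, Theta receive the extra seats.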